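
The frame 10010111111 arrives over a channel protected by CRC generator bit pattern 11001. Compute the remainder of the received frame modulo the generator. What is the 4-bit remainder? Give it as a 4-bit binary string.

0000

Modulo-2 division of 10010111111 by 11001:
  pos 0: 10010 XOR 11001 = 01011
  pos 1: 10111 XOR 11001 = 01110
  pos 2: 11101 XOR 11001 = 00100
  pos 4: 10011 XOR 11001 = 01010
  pos 5: 10101 XOR 11001 = 01100
  pos 6: 11001 XOR 11001 = 00000
Remainder = 0000 (zero — the frame passes the CRC check).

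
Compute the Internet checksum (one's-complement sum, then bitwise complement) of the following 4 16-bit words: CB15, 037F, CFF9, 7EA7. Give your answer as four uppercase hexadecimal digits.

E2C9

One's-complement addition (fold any carry out of bit 15 back into bit 0):
  0xCB15 + 0x037F = 0x0CE94
  0xCE94 + 0xCFF9 = 0x19E8D → wrap carry → 0x9E8E
  0x9E8E + 0x7EA7 = 0x11D35 → wrap carry → 0x1D36
One's-complement sum = 0x1D36.
Checksum = ~0x1D36 & 0xFFFF = 0xE2C9.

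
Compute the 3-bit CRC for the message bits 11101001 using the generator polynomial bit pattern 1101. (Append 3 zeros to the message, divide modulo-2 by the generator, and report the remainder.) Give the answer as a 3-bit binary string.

000

Append 3 zeros: 11101001000. Divide by 1101 (XOR where the leading bit is 1):
  pos 0: 1110 XOR 1101 = 0011
  pos 2: 1110 XOR 1101 = 0011
  pos 4: 1101 XOR 1101 = 0000
Remainder (last 3 bits) = 000. This is the CRC / FCS.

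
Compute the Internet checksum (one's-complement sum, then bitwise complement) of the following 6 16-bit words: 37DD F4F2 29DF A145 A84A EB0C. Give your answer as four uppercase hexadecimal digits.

74B3

One's-complement addition (fold any carry out of bit 15 back into bit 0):
  0x37DD + 0xF4F2 = 0x12CCF → wrap carry → 0x2CD0
  0x2CD0 + 0x29DF = 0x056AF
  0x56AF + 0xA145 = 0x0F7F4
  0xF7F4 + 0xA84A = 0x1A03E → wrap carry → 0xA03F
  0xA03F + 0xEB0C = 0x18B4B → wrap carry → 0x8B4C
One's-complement sum = 0x8B4C.
Checksum = ~0x8B4C & 0xFFFF = 0x74B3.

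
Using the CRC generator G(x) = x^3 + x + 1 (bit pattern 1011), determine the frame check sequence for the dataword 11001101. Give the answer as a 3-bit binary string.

Append 3 zeros: 11001101000. Divide by 1011 (XOR where the leading bit is 1):
  pos 0: 1100 XOR 1011 = 0111
  pos 1: 1111 XOR 1011 = 0100
  pos 2: 1001 XOR 1011 = 0010
  pos 4: 1001 XOR 1011 = 0010
  pos 6: 1000 XOR 1011 = 0011
Remainder (last 3 bits) = 110. This is the CRC / FCS.

110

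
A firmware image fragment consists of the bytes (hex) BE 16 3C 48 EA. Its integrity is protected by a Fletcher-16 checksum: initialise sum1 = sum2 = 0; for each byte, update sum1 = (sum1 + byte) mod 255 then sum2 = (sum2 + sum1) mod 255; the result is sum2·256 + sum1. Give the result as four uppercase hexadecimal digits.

Running sums (mod 255):
  after byte 0 (BE): sum1=190, sum2=190
  after byte 1 (16): sum1=212, sum2=147
  after byte 2 (3C): sum1=17, sum2=164
  after byte 3 (48): sum1=89, sum2=253
  after byte 4 (EA): sum1=68, sum2=66
Checksum = sum2·256 + sum1 = 66·256 + 68 = 16964 = 0x4244.

4244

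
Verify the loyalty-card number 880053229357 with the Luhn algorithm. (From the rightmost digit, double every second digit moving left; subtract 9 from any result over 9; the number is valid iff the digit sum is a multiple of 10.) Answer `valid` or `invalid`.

From the right, keep odd positions and double even positions (subtract 9 from any doubled value over 9):
  doubled (positions 2,4,...): 1 9 4 1 0 7 → sum 22
  kept (positions 1,3,...): 7 3 2 3 0 8 → sum 23
Total = 45.
45 mod 10 = 5, so the number is invalid.

invalid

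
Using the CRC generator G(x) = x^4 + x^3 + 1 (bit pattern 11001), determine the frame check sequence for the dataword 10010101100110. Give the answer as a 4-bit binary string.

0000

Append 4 zeros: 100101011001100000. Divide by 11001 (XOR where the leading bit is 1):
  pos 0: 10010 XOR 11001 = 01011
  pos 1: 10111 XOR 11001 = 01110
  pos 2: 11100 XOR 11001 = 00101
  pos 4: 10111 XOR 11001 = 01110
  pos 5: 11100 XOR 11001 = 00101
  pos 7: 10101 XOR 11001 = 01100
  pos 8: 11001 XOR 11001 = 00000
Remainder (last 4 bits) = 0000. This is the CRC / FCS.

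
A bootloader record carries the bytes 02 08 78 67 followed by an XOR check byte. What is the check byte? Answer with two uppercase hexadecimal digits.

15

XOR the bytes together:
  start with 0x02
  0x02 ⊕ 0x08 = 0x0A
  0x0A ⊕ 0x78 = 0x72
  0x72 ⊕ 0x67 = 0x15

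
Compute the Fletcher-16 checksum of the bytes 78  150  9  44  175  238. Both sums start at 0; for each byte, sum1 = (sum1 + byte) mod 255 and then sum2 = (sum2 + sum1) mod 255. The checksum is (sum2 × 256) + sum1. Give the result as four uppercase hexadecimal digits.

BDB8

Running sums (mod 255):
  after byte 0 (78): sum1=78, sum2=78
  after byte 1 (150): sum1=228, sum2=51
  after byte 2 (9): sum1=237, sum2=33
  after byte 3 (44): sum1=26, sum2=59
  after byte 4 (175): sum1=201, sum2=5
  after byte 5 (238): sum1=184, sum2=189
Checksum = sum2·256 + sum1 = 189·256 + 184 = 48568 = 0xBDB8.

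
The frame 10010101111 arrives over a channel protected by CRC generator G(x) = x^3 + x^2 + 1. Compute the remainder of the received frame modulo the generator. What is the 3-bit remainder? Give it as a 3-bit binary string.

Modulo-2 division of 10010101111 by 1101:
  pos 0: 1001 XOR 1101 = 0100
  pos 1: 1000 XOR 1101 = 0101
  pos 2: 1011 XOR 1101 = 0110
  pos 3: 1100 XOR 1101 = 0001
  pos 6: 1111 XOR 1101 = 0010
Remainder = 101 (nonzero — an error is detected).

101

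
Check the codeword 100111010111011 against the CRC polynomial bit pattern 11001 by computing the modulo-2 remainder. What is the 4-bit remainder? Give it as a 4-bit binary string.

Modulo-2 division of 100111010111011 by 11001:
  pos 0: 10011 XOR 11001 = 01010
  pos 1: 10101 XOR 11001 = 01100
  pos 2: 11000 XOR 11001 = 00001
  pos 6: 11011 XOR 11001 = 00010
  pos 9: 10101 XOR 11001 = 01100
  pos 10: 11001 XOR 11001 = 00000
Remainder = 0000 (zero — the frame passes the CRC check).

0000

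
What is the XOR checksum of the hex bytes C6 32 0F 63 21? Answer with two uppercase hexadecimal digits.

XOR the bytes together:
  start with 0xC6
  0xC6 ⊕ 0x32 = 0xF4
  0xF4 ⊕ 0x0F = 0xFB
  0xFB ⊕ 0x63 = 0x98
  0x98 ⊕ 0x21 = 0xB9

B9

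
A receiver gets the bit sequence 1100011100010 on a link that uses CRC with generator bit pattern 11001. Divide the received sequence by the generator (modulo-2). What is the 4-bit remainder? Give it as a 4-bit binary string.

Modulo-2 division of 1100011100010 by 11001:
  pos 0: 11000 XOR 11001 = 00001
  pos 4: 11110 XOR 11001 = 00111
  pos 6: 11100 XOR 11001 = 00101
  pos 8: 10110 XOR 11001 = 01111
Remainder = 1111 (nonzero — an error is detected).

1111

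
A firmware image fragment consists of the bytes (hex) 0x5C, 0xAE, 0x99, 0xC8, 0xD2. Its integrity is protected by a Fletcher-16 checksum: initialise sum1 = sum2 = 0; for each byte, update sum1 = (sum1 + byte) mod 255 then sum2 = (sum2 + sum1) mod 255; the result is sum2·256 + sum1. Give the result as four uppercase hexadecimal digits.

Running sums (mod 255):
  after byte 0 (0x5C): sum1=92, sum2=92
  after byte 1 (0xAE): sum1=11, sum2=103
  after byte 2 (0x99): sum1=164, sum2=12
  after byte 3 (0xC8): sum1=109, sum2=121
  after byte 4 (0xD2): sum1=64, sum2=185
Checksum = sum2·256 + sum1 = 185·256 + 64 = 47424 = 0xB940.

B940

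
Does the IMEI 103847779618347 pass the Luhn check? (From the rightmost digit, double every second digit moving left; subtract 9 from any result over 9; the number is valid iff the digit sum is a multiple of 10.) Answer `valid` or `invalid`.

From the right, keep odd positions and double even positions (subtract 9 from any doubled value over 9):
  doubled (positions 2,4,...): 8 7 3 5 5 7 0 → sum 35
  kept (positions 1,3,...): 7 3 1 9 7 4 3 1 → sum 35
Total = 70.
70 mod 10 = 0, so the number is valid.

valid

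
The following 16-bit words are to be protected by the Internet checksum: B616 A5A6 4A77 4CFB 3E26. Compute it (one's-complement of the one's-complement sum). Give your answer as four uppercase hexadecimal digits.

CEA9

One's-complement addition (fold any carry out of bit 15 back into bit 0):
  0xB616 + 0xA5A6 = 0x15BBC → wrap carry → 0x5BBD
  0x5BBD + 0x4A77 = 0x0A634
  0xA634 + 0x4CFB = 0x0F32F
  0xF32F + 0x3E26 = 0x13155 → wrap carry → 0x3156
One's-complement sum = 0x3156.
Checksum = ~0x3156 & 0xFFFF = 0xCEA9.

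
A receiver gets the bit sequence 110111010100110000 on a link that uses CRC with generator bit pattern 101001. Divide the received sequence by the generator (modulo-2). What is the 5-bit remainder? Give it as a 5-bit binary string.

Modulo-2 division of 110111010100110000 by 101001:
  pos 0: 110111 XOR 101001 = 011110
  pos 1: 111100 XOR 101001 = 010101
  pos 2: 101011 XOR 101001 = 000010
  pos 6: 100100 XOR 101001 = 001101
  pos 8: 110111 XOR 101001 = 011110
  pos 9: 111100 XOR 101001 = 010101
  pos 10: 101010 XOR 101001 = 000011
Remainder = 01100 (nonzero — an error is detected).

01100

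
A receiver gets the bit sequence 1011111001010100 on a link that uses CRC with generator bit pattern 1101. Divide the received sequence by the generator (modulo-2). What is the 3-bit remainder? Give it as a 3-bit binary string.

Modulo-2 division of 1011111001010100 by 1101:
  pos 0: 1011 XOR 1101 = 0110
  pos 1: 1101 XOR 1101 = 0000
  pos 5: 1100 XOR 1101 = 0001
  pos 8: 1101 XOR 1101 = 0000
Remainder = 100 (nonzero — an error is detected).

100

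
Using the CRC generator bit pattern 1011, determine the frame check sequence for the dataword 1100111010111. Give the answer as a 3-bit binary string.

Append 3 zeros: 1100111010111000. Divide by 1011 (XOR where the leading bit is 1):
  pos 0: 1100 XOR 1011 = 0111
  pos 1: 1111 XOR 1011 = 0100
  pos 2: 1001 XOR 1011 = 0010
  pos 4: 1010 XOR 1011 = 0001
  pos 7: 1101 XOR 1011 = 0110
  pos 8: 1101 XOR 1011 = 0110
  pos 9: 1101 XOR 1011 = 0110
  pos 10: 1100 XOR 1011 = 0111
  pos 11: 1110 XOR 1011 = 0101
  pos 12: 1010 XOR 1011 = 0001
Remainder (last 3 bits) = 001. This is the CRC / FCS.

001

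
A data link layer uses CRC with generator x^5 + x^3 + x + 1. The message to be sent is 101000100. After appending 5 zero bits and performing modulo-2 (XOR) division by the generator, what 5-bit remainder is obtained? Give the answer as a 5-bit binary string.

Append 5 zeros: 10100010000000. Divide by 101011 (XOR where the leading bit is 1):
  pos 0: 101000 XOR 101011 = 000011
  pos 4: 111000 XOR 101011 = 010011
  pos 5: 100110 XOR 101011 = 001101
  pos 7: 110100 XOR 101011 = 011111
  pos 8: 111110 XOR 101011 = 010101
Remainder (last 5 bits) = 10101. This is the CRC / FCS.

10101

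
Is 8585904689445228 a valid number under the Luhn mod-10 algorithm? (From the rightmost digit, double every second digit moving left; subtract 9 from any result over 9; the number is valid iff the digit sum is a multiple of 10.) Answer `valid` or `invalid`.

From the right, keep odd positions and double even positions (subtract 9 from any doubled value over 9):
  doubled (positions 2,4,...): 4 1 8 7 8 9 7 7 → sum 51
  kept (positions 1,3,...): 8 2 4 9 6 0 5 5 → sum 39
Total = 90.
90 mod 10 = 0, so the number is valid.

valid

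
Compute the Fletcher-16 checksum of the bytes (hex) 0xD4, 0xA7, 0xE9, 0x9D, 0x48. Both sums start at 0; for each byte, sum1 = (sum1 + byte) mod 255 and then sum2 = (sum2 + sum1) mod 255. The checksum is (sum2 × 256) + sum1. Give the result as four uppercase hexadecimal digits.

Running sums (mod 255):
  after byte 0 (0xD4): sum1=212, sum2=212
  after byte 1 (0xA7): sum1=124, sum2=81
  after byte 2 (0xE9): sum1=102, sum2=183
  after byte 3 (0x9D): sum1=4, sum2=187
  after byte 4 (0x48): sum1=76, sum2=8
Checksum = sum2·256 + sum1 = 8·256 + 76 = 2124 = 0x084C.

084C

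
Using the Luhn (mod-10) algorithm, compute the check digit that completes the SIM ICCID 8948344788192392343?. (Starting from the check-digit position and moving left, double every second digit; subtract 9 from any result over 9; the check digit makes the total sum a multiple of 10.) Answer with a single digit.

Partial digits right→left: 3 4 3 2 9 3 2 9 1 8 8 7 4 4 3 8 4 9 8
Double every second digit counting from the check-digit position (so the 1st, 3rd, 5th, ... of the partial from the right).
  doubled (with −9 where >9): 6 6 9 4 2 7 8 6 8 7 → sum 63
  kept as-is: 4 2 3 9 8 7 4 8 9 → sum 54
Total = 63 + 54 = 117.
Check digit = (10 − (117 mod 10)) mod 10 = 3.

3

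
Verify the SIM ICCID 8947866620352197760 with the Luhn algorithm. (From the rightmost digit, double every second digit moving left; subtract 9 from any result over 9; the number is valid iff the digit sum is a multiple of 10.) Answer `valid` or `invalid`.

valid

From the right, keep odd positions and double even positions (subtract 9 from any doubled value over 9):
  doubled (positions 2,4,...): 3 5 2 1 0 3 3 5 9 → sum 31
  kept (positions 1,3,...): 0 7 9 2 3 2 6 8 4 8 → sum 49
Total = 80.
80 mod 10 = 0, so the number is valid.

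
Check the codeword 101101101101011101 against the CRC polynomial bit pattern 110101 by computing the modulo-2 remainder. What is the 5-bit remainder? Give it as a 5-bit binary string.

00000

Modulo-2 division of 101101101101011101 by 110101:
  pos 0: 101101 XOR 110101 = 011000
  pos 1: 110001 XOR 110101 = 000100
  pos 4: 100011 XOR 110101 = 010110
  pos 5: 101100 XOR 110101 = 011001
  pos 6: 110011 XOR 110101 = 000110
  pos 9: 110011 XOR 110101 = 000110
  pos 12: 110101 XOR 110101 = 000000
Remainder = 00000 (zero — the frame passes the CRC check).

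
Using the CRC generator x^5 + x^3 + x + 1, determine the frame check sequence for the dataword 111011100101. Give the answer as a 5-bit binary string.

Append 5 zeros: 11101110010100000. Divide by 101011 (XOR where the leading bit is 1):
  pos 0: 111011 XOR 101011 = 010000
  pos 1: 100001 XOR 101011 = 001010
  pos 3: 101000 XOR 101011 = 000011
  pos 7: 111010 XOR 101011 = 010001
  pos 8: 100010 XOR 101011 = 001001
  pos 10: 100100 XOR 101011 = 001111
Remainder (last 5 bits) = 11110. This is the CRC / FCS.

11110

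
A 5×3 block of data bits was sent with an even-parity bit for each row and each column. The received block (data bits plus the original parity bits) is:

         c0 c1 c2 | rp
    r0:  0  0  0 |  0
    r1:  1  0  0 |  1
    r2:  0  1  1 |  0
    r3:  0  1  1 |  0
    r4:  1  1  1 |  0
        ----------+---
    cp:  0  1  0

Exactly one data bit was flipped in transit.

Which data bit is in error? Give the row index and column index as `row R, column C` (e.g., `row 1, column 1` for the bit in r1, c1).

row 4, column 2

Recompute each row's even parity and compare to rp:
  r0: data parity 0, sent rp 0 → ok
  r1: data parity 1, sent rp 1 → ok
  r2: data parity 0, sent rp 0 → ok
  r3: data parity 0, sent rp 0 → ok
  r4: data parity 1, sent rp 0 → mismatch
Recompute each column's even parity and compare to cp:
  c0: data parity 0, sent cp 0 → ok
  c1: data parity 1, sent cp 1 → ok
  c2: data parity 1, sent cp 0 → mismatch
Exactly one row (r4) and one column (c2) fail → the flipped bit is at their intersection.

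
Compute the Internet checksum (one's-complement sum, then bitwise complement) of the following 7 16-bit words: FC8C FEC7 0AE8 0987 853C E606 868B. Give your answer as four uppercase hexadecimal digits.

FE6C

One's-complement addition (fold any carry out of bit 15 back into bit 0):
  0xFC8C + 0xFEC7 = 0x1FB53 → wrap carry → 0xFB54
  0xFB54 + 0x0AE8 = 0x1063C → wrap carry → 0x063D
  0x063D + 0x0987 = 0x00FC4
  0x0FC4 + 0x853C = 0x09500
  0x9500 + 0xE606 = 0x17B06 → wrap carry → 0x7B07
  0x7B07 + 0x868B = 0x10192 → wrap carry → 0x0193
One's-complement sum = 0x0193.
Checksum = ~0x0193 & 0xFFFF = 0xFE6C.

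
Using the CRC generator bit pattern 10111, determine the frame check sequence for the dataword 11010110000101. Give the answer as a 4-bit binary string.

1000

Append 4 zeros: 110101100001010000. Divide by 10111 (XOR where the leading bit is 1):
  pos 0: 11010 XOR 10111 = 01101
  pos 1: 11011 XOR 10111 = 01100
  pos 2: 11001 XOR 10111 = 01110
  pos 3: 11100 XOR 10111 = 01011
  pos 4: 10110 XOR 10111 = 00001
  pos 8: 10010 XOR 10111 = 00101
  pos 10: 10110 XOR 10111 = 00001
Remainder (last 4 bits) = 1000. This is the CRC / FCS.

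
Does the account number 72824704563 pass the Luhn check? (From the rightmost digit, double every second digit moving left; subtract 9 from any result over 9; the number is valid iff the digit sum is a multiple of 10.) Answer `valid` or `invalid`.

invalid

From the right, keep odd positions and double even positions (subtract 9 from any doubled value over 9):
  doubled (positions 2,4,...): 3 8 5 4 4 → sum 24
  kept (positions 1,3,...): 3 5 0 4 8 7 → sum 27
Total = 51.
51 mod 10 = 1, so the number is invalid.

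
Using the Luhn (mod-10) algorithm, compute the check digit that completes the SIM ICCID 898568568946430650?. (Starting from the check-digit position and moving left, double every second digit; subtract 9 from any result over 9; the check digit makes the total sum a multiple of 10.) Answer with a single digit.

Partial digits right→left: 0 5 6 0 3 4 6 4 9 8 6 5 8 6 5 8 9 8
Double every second digit counting from the check-digit position (so the 1st, 3rd, 5th, ... of the partial from the right).
  doubled (with −9 where >9): 0 3 6 3 9 3 7 1 9 → sum 41
  kept as-is: 5 0 4 4 8 5 6 8 8 → sum 48
Total = 41 + 48 = 89.
Check digit = (10 − (89 mod 10)) mod 10 = 1.

1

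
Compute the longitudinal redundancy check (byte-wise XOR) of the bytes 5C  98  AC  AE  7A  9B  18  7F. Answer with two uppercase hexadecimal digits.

40

XOR the bytes together:
  start with 0x5C
  0x5C ⊕ 0x98 = 0xC4
  0xC4 ⊕ 0xAC = 0x68
  0x68 ⊕ 0xAE = 0xC6
  0xC6 ⊕ 0x7A = 0xBC
  0xBC ⊕ 0x9B = 0x27
  0x27 ⊕ 0x18 = 0x3F
  0x3F ⊕ 0x7F = 0x40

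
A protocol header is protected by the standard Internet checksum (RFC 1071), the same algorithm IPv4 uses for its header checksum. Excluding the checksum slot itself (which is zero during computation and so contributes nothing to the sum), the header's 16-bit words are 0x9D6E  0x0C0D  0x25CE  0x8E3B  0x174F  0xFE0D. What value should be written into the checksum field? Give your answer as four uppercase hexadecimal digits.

One's-complement addition (fold any carry out of bit 15 back into bit 0):
  0x9D6E + 0x0C0D = 0x0A97B
  0xA97B + 0x25CE = 0x0CF49
  0xCF49 + 0x8E3B = 0x15D84 → wrap carry → 0x5D85
  0x5D85 + 0x174F = 0x074D4
  0x74D4 + 0xFE0D = 0x172E1 → wrap carry → 0x72E2
One's-complement sum = 0x72E2.
Checksum = ~0x72E2 & 0xFFFF = 0x8D1D.

8D1D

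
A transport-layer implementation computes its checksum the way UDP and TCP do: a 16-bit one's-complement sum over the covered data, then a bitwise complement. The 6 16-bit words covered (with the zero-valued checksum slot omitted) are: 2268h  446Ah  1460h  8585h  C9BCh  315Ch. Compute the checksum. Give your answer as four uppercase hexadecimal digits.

042F

One's-complement addition (fold any carry out of bit 15 back into bit 0):
  0x2268 + 0x446A = 0x066D2
  0x66D2 + 0x1460 = 0x07B32
  0x7B32 + 0x8585 = 0x100B7 → wrap carry → 0x00B8
  0x00B8 + 0xC9BC = 0x0CA74
  0xCA74 + 0x315C = 0x0FBD0
One's-complement sum = 0xFBD0.
Checksum = ~0xFBD0 & 0xFFFF = 0x042F.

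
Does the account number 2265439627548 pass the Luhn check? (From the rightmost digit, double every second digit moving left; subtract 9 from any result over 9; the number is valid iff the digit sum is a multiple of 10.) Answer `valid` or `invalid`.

invalid

From the right, keep odd positions and double even positions (subtract 9 from any doubled value over 9):
  doubled (positions 2,4,...): 8 5 3 6 1 4 → sum 27
  kept (positions 1,3,...): 8 5 2 9 4 6 2 → sum 36
Total = 63.
63 mod 10 = 3, so the number is invalid.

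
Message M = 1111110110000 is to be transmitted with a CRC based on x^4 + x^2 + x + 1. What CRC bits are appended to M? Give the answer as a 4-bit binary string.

Append 4 zeros: 11111101100000000. Divide by 10111 (XOR where the leading bit is 1):
  pos 0: 11111 XOR 10111 = 01000
  pos 1: 10001 XOR 10111 = 00110
  pos 3: 11001 XOR 10111 = 01110
  pos 4: 11101 XOR 10111 = 01010
  pos 5: 10100 XOR 10111 = 00011
  pos 8: 11000 XOR 10111 = 01111
  pos 9: 11110 XOR 10111 = 01001
  pos 10: 10010 XOR 10111 = 00101
  pos 12: 10100 XOR 10111 = 00011
Remainder (last 4 bits) = 0011. This is the CRC / FCS.

0011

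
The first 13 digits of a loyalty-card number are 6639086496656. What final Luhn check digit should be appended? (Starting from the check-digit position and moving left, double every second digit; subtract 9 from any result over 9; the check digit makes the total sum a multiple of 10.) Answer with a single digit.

Partial digits right→left: 6 5 6 6 9 4 6 8 0 9 3 6 6
Double every second digit counting from the check-digit position (so the 1st, 3rd, 5th, ... of the partial from the right).
  doubled (with −9 where >9): 3 3 9 3 0 6 3 → sum 27
  kept as-is: 5 6 4 8 9 6 → sum 38
Total = 27 + 38 = 65.
Check digit = (10 − (65 mod 10)) mod 10 = 5.

5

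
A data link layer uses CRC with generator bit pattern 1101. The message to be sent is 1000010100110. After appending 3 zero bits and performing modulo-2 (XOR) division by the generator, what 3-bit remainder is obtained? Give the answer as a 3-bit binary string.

001

Append 3 zeros: 1000010100110000. Divide by 1101 (XOR where the leading bit is 1):
  pos 0: 1000 XOR 1101 = 0101
  pos 1: 1010 XOR 1101 = 0111
  pos 2: 1111 XOR 1101 = 0010
  pos 4: 1001 XOR 1101 = 0100
  pos 5: 1000 XOR 1101 = 0101
  pos 6: 1010 XOR 1101 = 0111
  pos 7: 1111 XOR 1101 = 0010
  pos 9: 1010 XOR 1101 = 0111
  pos 10: 1110 XOR 1101 = 0011
  pos 12: 1100 XOR 1101 = 0001
Remainder (last 3 bits) = 001. This is the CRC / FCS.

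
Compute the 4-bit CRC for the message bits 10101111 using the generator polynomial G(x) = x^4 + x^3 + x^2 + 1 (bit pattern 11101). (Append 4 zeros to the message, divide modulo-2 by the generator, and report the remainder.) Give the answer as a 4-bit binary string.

1100

Append 4 zeros: 101011110000. Divide by 11101 (XOR where the leading bit is 1):
  pos 0: 10101 XOR 11101 = 01000
  pos 1: 10001 XOR 11101 = 01100
  pos 2: 11001 XOR 11101 = 00100
  pos 4: 10010 XOR 11101 = 01111
  pos 5: 11110 XOR 11101 = 00011
Remainder (last 4 bits) = 1100. This is the CRC / FCS.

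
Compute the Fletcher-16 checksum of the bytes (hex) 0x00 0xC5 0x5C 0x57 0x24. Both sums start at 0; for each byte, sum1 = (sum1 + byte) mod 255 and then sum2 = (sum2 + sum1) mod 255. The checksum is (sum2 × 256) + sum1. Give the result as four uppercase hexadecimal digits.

Running sums (mod 255):
  after byte 0 (0x00): sum1=0, sum2=0
  after byte 1 (0xC5): sum1=197, sum2=197
  after byte 2 (0x5C): sum1=34, sum2=231
  after byte 3 (0x57): sum1=121, sum2=97
  after byte 4 (0x24): sum1=157, sum2=254
Checksum = sum2·256 + sum1 = 254·256 + 157 = 65181 = 0xFE9D.

FE9D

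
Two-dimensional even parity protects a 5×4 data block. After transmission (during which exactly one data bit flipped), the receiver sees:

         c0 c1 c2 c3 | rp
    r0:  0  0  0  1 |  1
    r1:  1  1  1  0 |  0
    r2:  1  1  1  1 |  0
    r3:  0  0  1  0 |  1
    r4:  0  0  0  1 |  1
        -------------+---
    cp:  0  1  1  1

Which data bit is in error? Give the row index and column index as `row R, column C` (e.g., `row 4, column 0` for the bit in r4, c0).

Recompute each row's even parity and compare to rp:
  r0: data parity 1, sent rp 1 → ok
  r1: data parity 1, sent rp 0 → mismatch
  r2: data parity 0, sent rp 0 → ok
  r3: data parity 1, sent rp 1 → ok
  r4: data parity 1, sent rp 1 → ok
Recompute each column's even parity and compare to cp:
  c0: data parity 0, sent cp 0 → ok
  c1: data parity 0, sent cp 1 → mismatch
  c2: data parity 1, sent cp 1 → ok
  c3: data parity 1, sent cp 1 → ok
Exactly one row (r1) and one column (c1) fail → the flipped bit is at their intersection.

row 1, column 1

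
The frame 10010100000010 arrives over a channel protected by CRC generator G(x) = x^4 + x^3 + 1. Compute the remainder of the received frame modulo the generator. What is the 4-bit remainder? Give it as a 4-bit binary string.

0000

Modulo-2 division of 10010100000010 by 11001:
  pos 0: 10010 XOR 11001 = 01011
  pos 1: 10111 XOR 11001 = 01110
  pos 2: 11100 XOR 11001 = 00101
  pos 4: 10100 XOR 11001 = 01101
  pos 5: 11010 XOR 11001 = 00011
  pos 8: 11001 XOR 11001 = 00000
Remainder = 0000 (zero — the frame passes the CRC check).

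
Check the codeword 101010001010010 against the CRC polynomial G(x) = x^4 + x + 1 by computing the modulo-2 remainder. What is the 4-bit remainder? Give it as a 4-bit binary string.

Modulo-2 division of 101010001010010 by 10011:
  pos 0: 10101 XOR 10011 = 00110
  pos 2: 11000 XOR 10011 = 01011
  pos 3: 10110 XOR 10011 = 00101
  pos 5: 10110 XOR 10011 = 00101
  pos 7: 10110 XOR 10011 = 00101
  pos 9: 10101 XOR 10011 = 00110
Remainder = 1100 (nonzero — an error is detected).

1100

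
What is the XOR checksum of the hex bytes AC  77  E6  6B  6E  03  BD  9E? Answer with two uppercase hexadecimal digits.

XOR the bytes together:
  start with 0xAC
  0xAC ⊕ 0x77 = 0xDB
  0xDB ⊕ 0xE6 = 0x3D
  0x3D ⊕ 0x6B = 0x56
  0x56 ⊕ 0x6E = 0x38
  0x38 ⊕ 0x03 = 0x3B
  0x3B ⊕ 0xBD = 0x86
  0x86 ⊕ 0x9E = 0x18

18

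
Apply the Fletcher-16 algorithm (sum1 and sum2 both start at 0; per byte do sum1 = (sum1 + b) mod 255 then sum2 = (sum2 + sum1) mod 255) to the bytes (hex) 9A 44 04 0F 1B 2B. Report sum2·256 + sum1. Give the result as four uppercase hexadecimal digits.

9338

Running sums (mod 255):
  after byte 0 (9A): sum1=154, sum2=154
  after byte 1 (44): sum1=222, sum2=121
  after byte 2 (04): sum1=226, sum2=92
  after byte 3 (0F): sum1=241, sum2=78
  after byte 4 (1B): sum1=13, sum2=91
  after byte 5 (2B): sum1=56, sum2=147
Checksum = sum2·256 + sum1 = 147·256 + 56 = 37688 = 0x9338.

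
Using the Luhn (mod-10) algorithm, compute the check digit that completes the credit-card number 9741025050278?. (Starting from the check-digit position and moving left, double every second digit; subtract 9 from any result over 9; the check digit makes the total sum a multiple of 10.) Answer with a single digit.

3

Partial digits right→left: 8 7 2 0 5 0 5 2 0 1 4 7 9
Double every second digit counting from the check-digit position (so the 1st, 3rd, 5th, ... of the partial from the right).
  doubled (with −9 where >9): 7 4 1 1 0 8 9 → sum 30
  kept as-is: 7 0 0 2 1 7 → sum 17
Total = 30 + 17 = 47.
Check digit = (10 − (47 mod 10)) mod 10 = 3.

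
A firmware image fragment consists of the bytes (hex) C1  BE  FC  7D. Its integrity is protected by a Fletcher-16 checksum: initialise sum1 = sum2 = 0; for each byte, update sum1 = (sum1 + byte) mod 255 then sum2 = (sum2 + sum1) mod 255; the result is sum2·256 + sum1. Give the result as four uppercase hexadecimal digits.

Running sums (mod 255):
  after byte 0 (C1): sum1=193, sum2=193
  after byte 1 (BE): sum1=128, sum2=66
  after byte 2 (FC): sum1=125, sum2=191
  after byte 3 (7D): sum1=250, sum2=186
Checksum = sum2·256 + sum1 = 186·256 + 250 = 47866 = 0xBAFA.

BAFA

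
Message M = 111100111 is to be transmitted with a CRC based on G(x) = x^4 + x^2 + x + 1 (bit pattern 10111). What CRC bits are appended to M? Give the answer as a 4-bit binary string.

Append 4 zeros: 1111001110000. Divide by 10111 (XOR where the leading bit is 1):
  pos 0: 11110 XOR 10111 = 01001
  pos 1: 10010 XOR 10111 = 00101
  pos 3: 10111 XOR 10111 = 00000
  pos 8: 10000 XOR 10111 = 00111
Remainder (last 4 bits) = 0111. This is the CRC / FCS.

0111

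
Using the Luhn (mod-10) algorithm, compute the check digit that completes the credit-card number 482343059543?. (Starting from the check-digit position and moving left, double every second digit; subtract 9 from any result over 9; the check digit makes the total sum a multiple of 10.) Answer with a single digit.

0

Partial digits right→left: 3 4 5 9 5 0 3 4 3 2 8 4
Double every second digit counting from the check-digit position (so the 1st, 3rd, 5th, ... of the partial from the right).
  doubled (with −9 where >9): 6 1 1 6 6 7 → sum 27
  kept as-is: 4 9 0 4 2 4 → sum 23
Total = 27 + 23 = 50.
Check digit = (10 − (50 mod 10)) mod 10 = 0.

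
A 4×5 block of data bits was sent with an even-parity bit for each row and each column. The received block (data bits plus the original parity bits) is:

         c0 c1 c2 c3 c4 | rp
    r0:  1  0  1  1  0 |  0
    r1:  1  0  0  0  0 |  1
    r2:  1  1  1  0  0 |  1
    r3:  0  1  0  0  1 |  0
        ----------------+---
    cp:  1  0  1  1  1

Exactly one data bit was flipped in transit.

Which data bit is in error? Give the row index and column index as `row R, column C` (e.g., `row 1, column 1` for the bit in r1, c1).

Recompute each row's even parity and compare to rp:
  r0: data parity 1, sent rp 0 → mismatch
  r1: data parity 1, sent rp 1 → ok
  r2: data parity 1, sent rp 1 → ok
  r3: data parity 0, sent rp 0 → ok
Recompute each column's even parity and compare to cp:
  c0: data parity 1, sent cp 1 → ok
  c1: data parity 0, sent cp 0 → ok
  c2: data parity 0, sent cp 1 → mismatch
  c3: data parity 1, sent cp 1 → ok
  c4: data parity 1, sent cp 1 → ok
Exactly one row (r0) and one column (c2) fail → the flipped bit is at their intersection.

row 0, column 2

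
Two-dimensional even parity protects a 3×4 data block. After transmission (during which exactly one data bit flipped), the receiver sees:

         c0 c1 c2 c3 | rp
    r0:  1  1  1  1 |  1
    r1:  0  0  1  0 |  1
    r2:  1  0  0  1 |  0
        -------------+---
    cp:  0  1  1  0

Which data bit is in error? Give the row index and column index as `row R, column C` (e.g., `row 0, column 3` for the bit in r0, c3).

row 0, column 2

Recompute each row's even parity and compare to rp:
  r0: data parity 0, sent rp 1 → mismatch
  r1: data parity 1, sent rp 1 → ok
  r2: data parity 0, sent rp 0 → ok
Recompute each column's even parity and compare to cp:
  c0: data parity 0, sent cp 0 → ok
  c1: data parity 1, sent cp 1 → ok
  c2: data parity 0, sent cp 1 → mismatch
  c3: data parity 0, sent cp 0 → ok
Exactly one row (r0) and one column (c2) fail → the flipped bit is at their intersection.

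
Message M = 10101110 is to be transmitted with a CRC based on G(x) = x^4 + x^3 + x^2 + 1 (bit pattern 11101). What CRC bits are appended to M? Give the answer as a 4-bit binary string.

0001

Append 4 zeros: 101011100000. Divide by 11101 (XOR where the leading bit is 1):
  pos 0: 10101 XOR 11101 = 01000
  pos 1: 10001 XOR 11101 = 01100
  pos 2: 11001 XOR 11101 = 00100
  pos 4: 10000 XOR 11101 = 01101
  pos 5: 11010 XOR 11101 = 00111
  pos 7: 11100 XOR 11101 = 00001
Remainder (last 4 bits) = 0001. This is the CRC / FCS.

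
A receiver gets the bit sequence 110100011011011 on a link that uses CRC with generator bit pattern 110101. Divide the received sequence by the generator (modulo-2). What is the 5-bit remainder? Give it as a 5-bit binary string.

Modulo-2 division of 110100011011011 by 110101:
  pos 0: 110100 XOR 110101 = 000001
  pos 5: 101101 XOR 110101 = 011000
  pos 6: 110001 XOR 110101 = 000100
  pos 9: 100011 XOR 110101 = 010110
Remainder = 10110 (nonzero — an error is detected).

10110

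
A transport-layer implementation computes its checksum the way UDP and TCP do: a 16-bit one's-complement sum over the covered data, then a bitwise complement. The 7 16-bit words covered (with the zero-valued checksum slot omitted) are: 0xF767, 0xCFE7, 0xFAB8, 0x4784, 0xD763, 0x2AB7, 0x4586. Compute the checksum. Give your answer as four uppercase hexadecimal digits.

AED1

One's-complement addition (fold any carry out of bit 15 back into bit 0):
  0xF767 + 0xCFE7 = 0x1C74E → wrap carry → 0xC74F
  0xC74F + 0xFAB8 = 0x1C207 → wrap carry → 0xC208
  0xC208 + 0x4784 = 0x1098C → wrap carry → 0x098D
  0x098D + 0xD763 = 0x0E0F0
  0xE0F0 + 0x2AB7 = 0x10BA7 → wrap carry → 0x0BA8
  0x0BA8 + 0x4586 = 0x0512E
One's-complement sum = 0x512E.
Checksum = ~0x512E & 0xFFFF = 0xAED1.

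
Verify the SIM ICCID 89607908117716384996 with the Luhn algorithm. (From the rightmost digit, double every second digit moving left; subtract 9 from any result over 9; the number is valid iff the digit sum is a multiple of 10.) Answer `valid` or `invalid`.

valid

From the right, keep odd positions and double even positions (subtract 9 from any doubled value over 9):
  doubled (positions 2,4,...): 9 8 6 2 5 2 0 5 3 7 → sum 47
  kept (positions 1,3,...): 6 9 8 6 7 1 8 9 0 9 → sum 63
Total = 110.
110 mod 10 = 0, so the number is valid.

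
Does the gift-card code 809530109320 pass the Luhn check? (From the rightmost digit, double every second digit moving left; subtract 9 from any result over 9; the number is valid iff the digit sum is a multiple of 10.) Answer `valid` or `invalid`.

invalid

From the right, keep odd positions and double even positions (subtract 9 from any doubled value over 9):
  doubled (positions 2,4,...): 4 9 2 6 9 7 → sum 37
  kept (positions 1,3,...): 0 3 0 0 5 0 → sum 8
Total = 45.
45 mod 10 = 5, so the number is invalid.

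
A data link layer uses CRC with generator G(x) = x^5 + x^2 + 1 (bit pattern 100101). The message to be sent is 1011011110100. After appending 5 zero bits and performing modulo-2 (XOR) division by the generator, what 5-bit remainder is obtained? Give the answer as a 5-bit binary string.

Append 5 zeros: 101101111010000000. Divide by 100101 (XOR where the leading bit is 1):
  pos 0: 101101 XOR 100101 = 001000
  pos 2: 100011 XOR 100101 = 000110
  pos 5: 110101 XOR 100101 = 010000
  pos 6: 100000 XOR 100101 = 000101
  pos 9: 101000 XOR 100101 = 001101
  pos 11: 110100 XOR 100101 = 010001
  pos 12: 100010 XOR 100101 = 000111
Remainder (last 5 bits) = 00111. This is the CRC / FCS.

00111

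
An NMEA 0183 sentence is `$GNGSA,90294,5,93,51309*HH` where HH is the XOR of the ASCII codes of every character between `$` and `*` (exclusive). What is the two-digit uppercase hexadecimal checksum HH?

6B

XOR the ASCII codes of the payload characters:
  'G' = 0x47 → acc = 0x47
  'N' = 0x4E → acc = 0x09
  'G' = 0x47 → acc = 0x4E
  'S' = 0x53 → acc = 0x1D
  'A' = 0x41 → acc = 0x5C
  ',' = 0x2C → acc = 0x70
  '9' = 0x39 → acc = 0x49
  '0' = 0x30 → acc = 0x79
  '2' = 0x32 → acc = 0x4B
  '9' = 0x39 → acc = 0x72
  '4' = 0x34 → acc = 0x46
  ',' = 0x2C → acc = 0x6A
  '5' = 0x35 → acc = 0x5F
  ',' = 0x2C → acc = 0x73
  '9' = 0x39 → acc = 0x4A
  '3' = 0x33 → acc = 0x79
  ',' = 0x2C → acc = 0x55
  '5' = 0x35 → acc = 0x60
  '1' = 0x31 → acc = 0x51
  '3' = 0x33 → acc = 0x62
  '0' = 0x30 → acc = 0x52
  '9' = 0x39 → acc = 0x6B
Checksum = 0x6B.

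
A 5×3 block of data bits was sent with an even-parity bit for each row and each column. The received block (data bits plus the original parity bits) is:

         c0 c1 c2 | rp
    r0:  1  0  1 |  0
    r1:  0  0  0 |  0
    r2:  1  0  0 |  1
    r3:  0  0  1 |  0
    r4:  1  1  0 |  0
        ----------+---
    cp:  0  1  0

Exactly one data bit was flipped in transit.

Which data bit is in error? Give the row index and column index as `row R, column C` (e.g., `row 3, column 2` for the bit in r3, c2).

row 3, column 0

Recompute each row's even parity and compare to rp:
  r0: data parity 0, sent rp 0 → ok
  r1: data parity 0, sent rp 0 → ok
  r2: data parity 1, sent rp 1 → ok
  r3: data parity 1, sent rp 0 → mismatch
  r4: data parity 0, sent rp 0 → ok
Recompute each column's even parity and compare to cp:
  c0: data parity 1, sent cp 0 → mismatch
  c1: data parity 1, sent cp 1 → ok
  c2: data parity 0, sent cp 0 → ok
Exactly one row (r3) and one column (c0) fail → the flipped bit is at their intersection.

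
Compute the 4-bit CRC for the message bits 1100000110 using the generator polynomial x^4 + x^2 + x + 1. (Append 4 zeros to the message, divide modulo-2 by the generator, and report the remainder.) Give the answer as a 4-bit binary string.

0000

Append 4 zeros: 11000001100000. Divide by 10111 (XOR where the leading bit is 1):
  pos 0: 11000 XOR 10111 = 01111
  pos 1: 11110 XOR 10111 = 01001
  pos 2: 10010 XOR 10111 = 00101
  pos 4: 10111 XOR 10111 = 00000
Remainder (last 4 bits) = 0000. This is the CRC / FCS.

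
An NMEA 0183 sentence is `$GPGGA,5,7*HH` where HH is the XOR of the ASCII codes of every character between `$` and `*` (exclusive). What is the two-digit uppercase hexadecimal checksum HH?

XOR the ASCII codes of the payload characters:
  'G' = 0x47 → acc = 0x47
  'P' = 0x50 → acc = 0x17
  'G' = 0x47 → acc = 0x50
  'G' = 0x47 → acc = 0x17
  'A' = 0x41 → acc = 0x56
  ',' = 0x2C → acc = 0x7A
  '5' = 0x35 → acc = 0x4F
  ',' = 0x2C → acc = 0x63
  '7' = 0x37 → acc = 0x54
Checksum = 0x54.

54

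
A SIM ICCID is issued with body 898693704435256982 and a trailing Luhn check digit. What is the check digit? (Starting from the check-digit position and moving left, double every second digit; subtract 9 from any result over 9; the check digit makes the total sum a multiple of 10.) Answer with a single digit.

4

Partial digits right→left: 2 8 9 6 5 2 5 3 4 4 0 7 3 9 6 8 9 8
Double every second digit counting from the check-digit position (so the 1st, 3rd, 5th, ... of the partial from the right).
  doubled (with −9 where >9): 4 9 1 1 8 0 6 3 9 → sum 41
  kept as-is: 8 6 2 3 4 7 9 8 8 → sum 55
Total = 41 + 55 = 96.
Check digit = (10 − (96 mod 10)) mod 10 = 4.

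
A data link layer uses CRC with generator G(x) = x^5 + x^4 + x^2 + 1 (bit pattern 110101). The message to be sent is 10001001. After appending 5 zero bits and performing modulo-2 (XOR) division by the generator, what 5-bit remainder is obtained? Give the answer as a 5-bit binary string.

Append 5 zeros: 1000100100000. Divide by 110101 (XOR where the leading bit is 1):
  pos 0: 100010 XOR 110101 = 010111
  pos 1: 101110 XOR 110101 = 011011
  pos 2: 110111 XOR 110101 = 000010
  pos 6: 100000 XOR 110101 = 010101
  pos 7: 101010 XOR 110101 = 011111
Remainder (last 5 bits) = 11111. This is the CRC / FCS.

11111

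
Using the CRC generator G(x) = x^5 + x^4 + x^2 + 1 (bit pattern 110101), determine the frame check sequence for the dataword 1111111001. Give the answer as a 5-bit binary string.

11000

Append 5 zeros: 111111100100000. Divide by 110101 (XOR where the leading bit is 1):
  pos 0: 111111 XOR 110101 = 001010
  pos 2: 101010 XOR 110101 = 011111
  pos 3: 111110 XOR 110101 = 001011
  pos 5: 101110 XOR 110101 = 011011
  pos 6: 110110 XOR 110101 = 000011
Remainder (last 5 bits) = 11000. This is the CRC / FCS.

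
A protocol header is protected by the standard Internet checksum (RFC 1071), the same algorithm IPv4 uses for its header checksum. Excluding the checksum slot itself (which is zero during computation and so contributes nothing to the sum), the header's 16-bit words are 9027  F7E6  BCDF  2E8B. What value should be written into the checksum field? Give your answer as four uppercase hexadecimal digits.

One's-complement addition (fold any carry out of bit 15 back into bit 0):
  0x9027 + 0xF7E6 = 0x1880D → wrap carry → 0x880E
  0x880E + 0xBCDF = 0x144ED → wrap carry → 0x44EE
  0x44EE + 0x2E8B = 0x07379
One's-complement sum = 0x7379.
Checksum = ~0x7379 & 0xFFFF = 0x8C86.

8C86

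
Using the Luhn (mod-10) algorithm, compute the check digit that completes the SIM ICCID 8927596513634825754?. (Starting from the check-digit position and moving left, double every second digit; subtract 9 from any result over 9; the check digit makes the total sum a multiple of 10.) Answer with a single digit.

Partial digits right→left: 4 5 7 5 2 8 4 3 6 3 1 5 6 9 5 7 2 9 8
Double every second digit counting from the check-digit position (so the 1st, 3rd, 5th, ... of the partial from the right).
  doubled (with −9 where >9): 8 5 4 8 3 2 3 1 4 7 → sum 45
  kept as-is: 5 5 8 3 3 5 9 7 9 → sum 54
Total = 45 + 54 = 99.
Check digit = (10 − (99 mod 10)) mod 10 = 1.

1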